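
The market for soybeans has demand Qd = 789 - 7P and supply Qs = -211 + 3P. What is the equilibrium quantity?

Set Qd = Qs: 789 - 7P = -211 + 3P.
1000 = 10P, so P* = 100.
Q* = 789 − 7(100) = 89.

Q* = 89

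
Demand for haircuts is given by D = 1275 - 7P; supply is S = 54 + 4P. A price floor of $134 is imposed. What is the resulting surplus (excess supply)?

Equilibrium price would be P* = 111, so the floor at 134 binds.
At P = 134: D = 337, S = 590.
Surplus = 590 − 337 = 253.

Surplus = 253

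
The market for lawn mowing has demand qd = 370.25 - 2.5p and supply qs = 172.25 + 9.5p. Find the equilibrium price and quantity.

Set qd = qs: 370.25 - 2.5p = 172.25 + 9.5p.
198 = 12p, so p* = 16.5.
q* = 370.25 − 2.5(16.5) = 329.

p* = 16.5, q* = 329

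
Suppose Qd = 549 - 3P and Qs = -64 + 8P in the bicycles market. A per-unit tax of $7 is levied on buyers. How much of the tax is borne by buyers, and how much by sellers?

Pre-tax equilibrium: P* = 613/11, Q* = 4200/11.
Tax on buyers shifts demand to Qd = 549 − 3(P + 7) = 528 - 3P.
528 - 3P = -64 + 8P gives seller price Ps = 592/11; buyers pay Pb = 592/11 + 7 = 669/11.
New quantity: Q = 549 − 3(669/11) = 4032/11.
Buyer burden = 669/11 − 613/11 = 56/11; seller burden = 613/11 − 592/11 = 21/11.

Buyers bear 56/11, sellers bear 21/11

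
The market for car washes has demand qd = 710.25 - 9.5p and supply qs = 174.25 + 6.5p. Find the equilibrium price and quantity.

Set qd = qs: 710.25 - 9.5p = 174.25 + 6.5p.
536 = 16p, so p* = 33.5.
q* = 710.25 − 9.5(33.5) = 392.

p* = 33.5, q* = 392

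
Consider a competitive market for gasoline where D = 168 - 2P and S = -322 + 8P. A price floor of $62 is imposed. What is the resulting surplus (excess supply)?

Surplus = 130

Equilibrium price would be P* = 49, so the floor at 62 binds.
At P = 62: D = 44, S = 174.
Surplus = 174 − 44 = 130.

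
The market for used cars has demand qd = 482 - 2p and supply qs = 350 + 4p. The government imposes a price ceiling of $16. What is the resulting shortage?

Equilibrium price would be p* = 22, so the ceiling at 16 binds.
At p = 16: qd = 482 − 2(16) = 450, qs = 350 + 4(16) = 414.
Shortage = 450 − 414 = 36.

Shortage = 36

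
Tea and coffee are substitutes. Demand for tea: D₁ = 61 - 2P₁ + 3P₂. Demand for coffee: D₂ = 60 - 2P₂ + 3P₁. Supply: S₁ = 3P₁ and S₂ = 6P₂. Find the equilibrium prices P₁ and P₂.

Market 1: 61 - 2P₁ + 3P₂ = 3P₁ → 5P₁ - 3P₂ = 61.
Market 2: 8P₂ - 3P₁ = 60.
Eliminating P₂: 8×(1) + 3×(2) gives 31P₁ = 668, so P₁ = 668/31.
Back-substitute into (2): P₂ = (60 + 3×668/31) / 8 = 483/31.

P₁ = 668/31, P₂ = 483/31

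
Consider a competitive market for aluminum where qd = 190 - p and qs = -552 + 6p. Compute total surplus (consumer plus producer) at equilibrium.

Total surplus = 4116

Equilibrium: 190 - p = -552 + 6p gives p* = 106, q* = 84.
Demand choke price: p = 190; supply starts at p = 92.
CS = ½(190 − 106)(84) = 3528; PS = ½(106 − 92)(84) = 588.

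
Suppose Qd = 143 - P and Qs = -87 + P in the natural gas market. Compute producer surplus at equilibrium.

Equilibrium: 143 - P = -87 + P gives P* = 115, Q* = 28.
Supply starts at P = 87 (where Qs = 0).
PS = ½(115 − 87)(28) = 392.

Producer surplus = 392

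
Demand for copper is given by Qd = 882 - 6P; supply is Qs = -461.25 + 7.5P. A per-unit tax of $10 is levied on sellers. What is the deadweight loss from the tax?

Deadweight loss = 500/3

Pre-tax equilibrium: P* = 99.5, Q* = 285.
Tax on sellers shifts supply to Qs = -461.25 + 7.5(P − 10) = -536.25 + 7.5P.
882 - 6P = -536.25 + 7.5P gives buyer price Pb = 1891/18; sellers receive Ps = 1891/18 − 10 = 1711/18.
New quantity: Q = 882 − 6(1891/18) = 755/3.
DWL = ½ × 10 × (285 − 755/3) = 500/3.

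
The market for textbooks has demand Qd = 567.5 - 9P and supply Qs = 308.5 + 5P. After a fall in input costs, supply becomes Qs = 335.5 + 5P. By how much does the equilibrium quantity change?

ΔQ = 243/14

Original equilibrium: P* = 18.5, Q* = 401.
New equilibrium: 567.5 - 9P = 335.5 + 5P, so 232 = 14P and P' = 116/7; Q' = 567.5 − 9(116/7) = 5857/14.
Change in quantity: 5857/14 − 401 = 243/14.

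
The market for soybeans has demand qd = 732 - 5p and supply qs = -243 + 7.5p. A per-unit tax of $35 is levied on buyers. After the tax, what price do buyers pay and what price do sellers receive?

Buyers pay $99, sellers receive $64

Pre-tax equilibrium: p* = 78, q* = 342.
Tax on buyers shifts demand to qd = 732 − 5(p + 35) = 557 - 5p.
557 - 5p = -243 + 7.5p gives seller price ps = 64; buyers pay pb = 64 + 35 = 99.
New quantity: q = 732 − 5(99) = 237.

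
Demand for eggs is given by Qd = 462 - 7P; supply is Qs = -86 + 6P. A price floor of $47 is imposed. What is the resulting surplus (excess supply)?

Equilibrium price would be P* = 548/13, so the floor at 47 binds.
At P = 47: Qd = 133, Qs = 196.
Surplus = 196 − 133 = 63.

Surplus = 63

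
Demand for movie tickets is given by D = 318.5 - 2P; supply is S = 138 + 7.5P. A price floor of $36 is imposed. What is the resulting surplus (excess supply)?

Equilibrium price would be P* = 19, so the floor at 36 binds.
At P = 36: D = 246.5, S = 408.
Surplus = 408 − 246.5 = 161.5.

Surplus = 161.5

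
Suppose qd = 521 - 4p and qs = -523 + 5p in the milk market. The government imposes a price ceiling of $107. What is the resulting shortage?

Equilibrium price would be p* = 116, so the ceiling at 107 binds.
At p = 107: qd = 521 − 4(107) = 93, qs = -523 + 5(107) = 12.
Shortage = 93 − 12 = 81.

Shortage = 81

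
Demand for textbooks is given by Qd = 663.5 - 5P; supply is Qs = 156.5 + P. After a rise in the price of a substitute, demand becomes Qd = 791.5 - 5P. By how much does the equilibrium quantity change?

Original equilibrium: P* = 84.5, Q* = 241.
New equilibrium: 791.5 - 5P = 156.5 + P, so 635 = 6P and P' = 635/6; Q' = 791.5 − 5(635/6) = 787/3.
Change in quantity: 787/3 − 241 = 64/3.

ΔQ = 64/3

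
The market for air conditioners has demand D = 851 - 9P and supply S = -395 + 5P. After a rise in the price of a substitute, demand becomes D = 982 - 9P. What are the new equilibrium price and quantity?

Original equilibrium: P* = 89, Q* = 50.
New equilibrium: 982 - 9P = -395 + 5P, so 1377 = 14P and P' = 1377/14; Q' = 982 − 9(1377/14) = 1355/14.

P' = 1377/14, Q' = 1355/14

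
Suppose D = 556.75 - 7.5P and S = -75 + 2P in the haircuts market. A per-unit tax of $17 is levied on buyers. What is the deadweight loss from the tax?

Pre-tax equilibrium: P* = 66.5, Q* = 58.
Tax on buyers shifts demand to D = 556.75 − 7.5(P + 17) = 429.25 - 7.5P.
429.25 - 7.5P = -75 + 2P gives seller price Ps = 2017/38; buyers pay Pb = 2017/38 + 17 = 2663/38.
New quantity: Q = 556.75 − 7.5(2663/38) = 592/19.
DWL = ½ × 17 × (58 − 592/19) = 4335/19.

Deadweight loss = 4335/19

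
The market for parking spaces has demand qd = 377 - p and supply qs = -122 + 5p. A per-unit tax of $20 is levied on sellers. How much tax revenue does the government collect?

Tax revenue = 16630/3

Pre-tax equilibrium: p* = 499/6, q* = 1763/6.
Tax on sellers shifts supply to qs = -122 + 5(p − 20) = -222 + 5p.
377 - p = -222 + 5p gives buyer price pb = 599/6; sellers receive ps = 599/6 − 20 = 479/6.
New quantity: q = 377 − 1(599/6) = 1663/6.
Revenue = 20 × 1663/6 = 16630/3.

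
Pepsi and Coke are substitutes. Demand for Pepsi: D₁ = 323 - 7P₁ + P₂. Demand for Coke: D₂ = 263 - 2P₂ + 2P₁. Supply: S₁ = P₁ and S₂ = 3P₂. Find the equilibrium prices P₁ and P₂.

P₁ = 939/19, P₂ = 1375/19

Market 1: 323 - 7P₁ + P₂ = P₁ → 8P₁ - P₂ = 323.
Market 2: 5P₂ - 2P₁ = 263.
Eliminating P₂: 5×(1) + 1×(2) gives 38P₁ = 1878, so P₁ = 939/19.
Back-substitute into (2): P₂ = (263 + 2×939/19) / 5 = 1375/19.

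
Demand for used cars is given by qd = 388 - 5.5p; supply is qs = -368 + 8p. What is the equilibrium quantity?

Set qd = qs: 388 - 5.5p = -368 + 8p.
756 = 13.5p, so p* = 56.
q* = 388 − 5.5(56) = 80.

q* = 80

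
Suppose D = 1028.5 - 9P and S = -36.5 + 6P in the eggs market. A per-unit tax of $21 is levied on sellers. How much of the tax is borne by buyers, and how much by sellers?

Buyers bear $8.4, sellers bear $12.6

Pre-tax equilibrium: P* = 71, Q* = 389.5.
Tax on sellers shifts supply to S = -36.5 + 6(P − 21) = -162.5 + 6P.
1028.5 - 9P = -162.5 + 6P gives buyer price Pb = 79.4; sellers receive Ps = 79.4 − 21 = 58.4.
New quantity: Q = 1028.5 − 9(79.4) = 313.9.
Buyer burden = 79.4 − 71 = 8.4; seller burden = 71 − 58.4 = 12.6.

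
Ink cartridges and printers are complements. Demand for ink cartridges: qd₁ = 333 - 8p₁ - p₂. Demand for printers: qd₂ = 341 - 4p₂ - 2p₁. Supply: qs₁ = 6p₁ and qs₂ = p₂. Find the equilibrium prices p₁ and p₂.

p₁ = 331/17, p₂ = 1027/17

Market 1: 333 - 8p₁ - p₂ = 6p₁ → 14p₁ + p₂ = 333.
Market 2: 5p₂ + 2p₁ = 341.
Eliminating p₂: 5×(1) − 1×(2) gives 68p₁ = 1324, so p₁ = 331/17.
Back-substitute into (2): p₂ = (341 − 2×331/17) / 5 = 1027/17.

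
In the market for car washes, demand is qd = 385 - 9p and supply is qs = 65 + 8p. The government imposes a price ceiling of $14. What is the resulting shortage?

Shortage = 82

Equilibrium price would be p* = 320/17, so the ceiling at 14 binds.
At p = 14: qd = 385 − 9(14) = 259, qs = 65 + 8(14) = 177.
Shortage = 259 − 177 = 82.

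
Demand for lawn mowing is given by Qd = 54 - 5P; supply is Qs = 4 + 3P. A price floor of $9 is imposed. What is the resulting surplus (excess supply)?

Equilibrium price would be P* = 6.25, so the floor at 9 binds.
At P = 9: Qd = 9, Qs = 31.
Surplus = 31 − 9 = 22.

Surplus = 22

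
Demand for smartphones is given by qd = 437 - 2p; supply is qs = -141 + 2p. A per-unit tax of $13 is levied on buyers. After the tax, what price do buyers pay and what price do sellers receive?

Buyers pay $151, sellers receive $138

Pre-tax equilibrium: p* = 144.5, q* = 148.
Tax on buyers shifts demand to qd = 437 − 2(p + 13) = 411 - 2p.
411 - 2p = -141 + 2p gives seller price ps = 138; buyers pay pb = 138 + 13 = 151.
New quantity: q = 437 − 2(151) = 135.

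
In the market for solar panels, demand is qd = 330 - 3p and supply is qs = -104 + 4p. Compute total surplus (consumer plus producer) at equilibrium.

Total surplus = 6048

Equilibrium: 330 - 3p = -104 + 4p gives p* = 62, q* = 144.
Demand choke price: p = 110; supply starts at p = 26.
CS = ½(110 − 62)(144) = 3456; PS = ½(62 − 26)(144) = 2592.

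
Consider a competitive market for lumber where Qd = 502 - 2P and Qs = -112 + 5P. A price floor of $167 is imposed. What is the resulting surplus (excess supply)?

Surplus = 555

Equilibrium price would be P* = 614/7, so the floor at 167 binds.
At P = 167: Qd = 168, Qs = 723.
Surplus = 723 − 168 = 555.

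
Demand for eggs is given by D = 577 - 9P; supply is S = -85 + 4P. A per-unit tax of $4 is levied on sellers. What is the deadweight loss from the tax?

Deadweight loss = 288/13

Pre-tax equilibrium: P* = 662/13, Q* = 1543/13.
Tax on sellers shifts supply to S = -85 + 4(P − 4) = -101 + 4P.
577 - 9P = -101 + 4P gives buyer price Pb = 678/13; sellers receive Ps = 678/13 − 4 = 626/13.
New quantity: Q = 577 − 9(678/13) = 1399/13.
DWL = ½ × 4 × (1543/13 − 1399/13) = 288/13.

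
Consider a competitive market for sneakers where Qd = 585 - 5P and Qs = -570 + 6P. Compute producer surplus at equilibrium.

Producer surplus = 300

Equilibrium: 585 - 5P = -570 + 6P gives P* = 105, Q* = 60.
Supply starts at P = 95 (where Qs = 0).
PS = ½(105 − 95)(60) = 300.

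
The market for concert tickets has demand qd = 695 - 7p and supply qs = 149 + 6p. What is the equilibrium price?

p* = 42

Set qd = qs: 695 - 7p = 149 + 6p.
546 = 13p, so p* = 42.
q* = 695 − 7(42) = 401.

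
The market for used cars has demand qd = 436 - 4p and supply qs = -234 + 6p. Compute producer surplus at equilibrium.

Equilibrium: 436 - 4p = -234 + 6p gives p* = 67, q* = 168.
Supply starts at p = 39 (where qs = 0).
PS = ½(67 − 39)(168) = 2352.

Producer surplus = 2352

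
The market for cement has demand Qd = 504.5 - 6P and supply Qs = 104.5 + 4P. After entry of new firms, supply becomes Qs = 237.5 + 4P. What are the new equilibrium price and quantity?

Original equilibrium: P* = 40, Q* = 264.5.
New equilibrium: 504.5 - 6P = 237.5 + 4P, so 267 = 10P and P' = 26.7; Q' = 504.5 − 6(26.7) = 344.3.

P' = 26.7, Q' = 344.3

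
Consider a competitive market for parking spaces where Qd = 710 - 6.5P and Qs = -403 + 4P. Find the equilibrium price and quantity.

Set Qd = Qs: 710 - 6.5P = -403 + 4P.
1113 = 10.5P, so P* = 106.
Q* = 710 − 6.5(106) = 21.

P* = 106, Q* = 21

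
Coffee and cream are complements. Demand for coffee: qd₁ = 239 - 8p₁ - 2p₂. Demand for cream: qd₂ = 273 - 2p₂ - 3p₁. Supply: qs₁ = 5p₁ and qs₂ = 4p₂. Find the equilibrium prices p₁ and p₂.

p₁ = 37/3, p₂ = 118/3

Market 1: 239 - 8p₁ - 2p₂ = 5p₁ → 13p₁ + 2p₂ = 239.
Market 2: 6p₂ + 3p₁ = 273.
Eliminating p₂: 6×(1) − 2×(2) gives 72p₁ = 888, so p₁ = 37/3.
Back-substitute into (2): p₂ = (273 − 3×37/3) / 6 = 118/3.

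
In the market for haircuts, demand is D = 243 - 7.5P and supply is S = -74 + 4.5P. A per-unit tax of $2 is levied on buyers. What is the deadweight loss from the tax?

Pre-tax equilibrium: P* = 317/12, Q* = 44.875.
Tax on buyers shifts demand to D = 243 − 7.5(P + 2) = 228 - 7.5P.
228 - 7.5P = -74 + 4.5P gives seller price Ps = 151/6; buyers pay Pb = 151/6 + 2 = 163/6.
New quantity: Q = 243 − 7.5(163/6) = 39.25.
DWL = ½ × 2 × (44.875 − 39.25) = 5.625.

Deadweight loss = 5.625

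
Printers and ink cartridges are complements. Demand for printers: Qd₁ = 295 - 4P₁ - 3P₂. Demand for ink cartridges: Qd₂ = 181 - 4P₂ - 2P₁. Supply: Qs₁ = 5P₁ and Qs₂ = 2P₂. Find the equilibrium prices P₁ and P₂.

Market 1: 295 - 4P₁ - 3P₂ = 5P₁ → 9P₁ + 3P₂ = 295.
Market 2: 6P₂ + 2P₁ = 181.
Eliminating P₂: 6×(1) − 3×(2) gives 48P₁ = 1227, so P₁ = 25.5625.
Back-substitute into (2): P₂ = (181 − 2×25.5625) / 6 = 1039/48.

P₁ = 25.5625, P₂ = 1039/48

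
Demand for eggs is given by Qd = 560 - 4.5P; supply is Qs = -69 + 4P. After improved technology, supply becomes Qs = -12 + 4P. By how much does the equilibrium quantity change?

Original equilibrium: P* = 74, Q* = 227.
New equilibrium: 560 - 4.5P = -12 + 4P, so 572 = 8.5P and P' = 1144/17; Q' = 560 − 4.5(1144/17) = 4372/17.
Change in quantity: 4372/17 − 227 = 513/17.

ΔQ = 513/17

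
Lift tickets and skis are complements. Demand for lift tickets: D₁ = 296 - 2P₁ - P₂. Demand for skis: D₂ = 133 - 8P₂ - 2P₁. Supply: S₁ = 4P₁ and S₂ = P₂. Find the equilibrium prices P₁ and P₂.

Market 1: 296 - 2P₁ - P₂ = 4P₁ → 6P₁ + P₂ = 296.
Market 2: 9P₂ + 2P₁ = 133.
Eliminating P₂: 9×(1) − 1×(2) gives 52P₁ = 2531, so P₁ = 2531/52.
Back-substitute into (2): P₂ = (133 − 2×2531/52) / 9 = 103/26.

P₁ = 2531/52, P₂ = 103/26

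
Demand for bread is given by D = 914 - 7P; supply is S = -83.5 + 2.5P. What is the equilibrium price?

Set D = S: 914 - 7P = -83.5 + 2.5P.
997.5 = 9.5P, so P* = 105.
Q* = 914 − 7(105) = 179.

P* = 105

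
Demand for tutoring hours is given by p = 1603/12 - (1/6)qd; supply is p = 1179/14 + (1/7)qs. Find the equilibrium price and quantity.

p* = 107, q* = 159.5

Set the two price expressions equal: 1603/12 - (1/6)q = 1179/14 + (1/7)q.
4147/84 = (13/42)q, so q* = 159.5.
p* = 1603/12 − (1/6)(159.5) = 107.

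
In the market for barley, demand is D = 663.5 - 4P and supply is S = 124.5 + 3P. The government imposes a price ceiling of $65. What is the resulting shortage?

Shortage = 84

Equilibrium price would be P* = 77, so the ceiling at 65 binds.
At P = 65: D = 663.5 − 4(65) = 403.5, S = 124.5 + 3(65) = 319.5.
Shortage = 403.5 − 319.5 = 84.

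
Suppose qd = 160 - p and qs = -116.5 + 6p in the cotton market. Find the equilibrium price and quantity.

p* = 39.5, q* = 120.5

Set qd = qs: 160 - p = -116.5 + 6p.
276.5 = 7p, so p* = 39.5.
q* = 160 − 1(39.5) = 120.5.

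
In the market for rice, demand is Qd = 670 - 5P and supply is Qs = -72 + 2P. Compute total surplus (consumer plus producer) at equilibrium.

Total surplus = 6860

Equilibrium: 670 - 5P = -72 + 2P gives P* = 106, Q* = 140.
Demand choke price: P = 134; supply starts at P = 36.
CS = ½(134 − 106)(140) = 1960; PS = ½(106 − 36)(140) = 4900.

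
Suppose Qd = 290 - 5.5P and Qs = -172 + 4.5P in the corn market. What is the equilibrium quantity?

Q* = 35.9

Set Qd = Qs: 290 - 5.5P = -172 + 4.5P.
462 = 10P, so P* = 46.2.
Q* = 290 − 5.5(46.2) = 35.9.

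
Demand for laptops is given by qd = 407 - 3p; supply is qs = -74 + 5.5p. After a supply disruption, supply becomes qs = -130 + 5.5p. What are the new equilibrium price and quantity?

Original equilibrium: p* = 962/17, q* = 4033/17.
New equilibrium: 407 - 3p = -130 + 5.5p, so 537 = 8.5p and p' = 1074/17; q' = 407 − 3(1074/17) = 3697/17.

p' = 1074/17, q' = 3697/17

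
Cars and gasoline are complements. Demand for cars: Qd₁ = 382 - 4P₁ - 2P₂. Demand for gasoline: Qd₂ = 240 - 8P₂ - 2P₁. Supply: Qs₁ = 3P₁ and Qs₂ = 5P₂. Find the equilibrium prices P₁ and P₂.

Market 1: 382 - 4P₁ - 2P₂ = 3P₁ → 7P₁ + 2P₂ = 382.
Market 2: 13P₂ + 2P₁ = 240.
Eliminating P₂: 13×(1) − 2×(2) gives 87P₁ = 4486, so P₁ = 4486/87.
Back-substitute into (2): P₂ = (240 − 2×4486/87) / 13 = 916/87.

P₁ = 4486/87, P₂ = 916/87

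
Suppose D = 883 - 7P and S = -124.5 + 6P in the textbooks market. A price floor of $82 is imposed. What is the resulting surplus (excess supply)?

Equilibrium price would be P* = 77.5, so the floor at 82 binds.
At P = 82: D = 309, S = 367.5.
Surplus = 367.5 − 309 = 58.5.

Surplus = 58.5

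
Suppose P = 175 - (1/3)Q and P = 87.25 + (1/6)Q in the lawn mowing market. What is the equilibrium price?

Set the two price expressions equal: 175 - (1/3)Q = 87.25 + (1/6)Q.
87.75 = 0.5Q, so Q* = 175.5.
P* = 175 − (1/3)(175.5) = 116.5.

P* = 116.5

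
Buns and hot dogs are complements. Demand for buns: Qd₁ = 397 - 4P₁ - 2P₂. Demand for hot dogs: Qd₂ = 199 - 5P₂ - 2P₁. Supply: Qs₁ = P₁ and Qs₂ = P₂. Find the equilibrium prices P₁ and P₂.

P₁ = 992/13, P₂ = 201/26

Market 1: 397 - 4P₁ - 2P₂ = P₁ → 5P₁ + 2P₂ = 397.
Market 2: 6P₂ + 2P₁ = 199.
Eliminating P₂: 6×(1) − 2×(2) gives 26P₁ = 1984, so P₁ = 992/13.
Back-substitute into (2): P₂ = (199 − 2×992/13) / 6 = 201/26.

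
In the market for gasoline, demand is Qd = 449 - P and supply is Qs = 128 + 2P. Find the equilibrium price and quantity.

P* = 107, Q* = 342

Set Qd = Qs: 449 - P = 128 + 2P.
321 = 3P, so P* = 107.
Q* = 449 − 1(107) = 342.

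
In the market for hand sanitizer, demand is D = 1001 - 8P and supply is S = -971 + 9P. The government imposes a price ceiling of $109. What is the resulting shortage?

Shortage = 119

Equilibrium price would be P* = 116, so the ceiling at 109 binds.
At P = 109: D = 1001 − 8(109) = 129, S = -971 + 9(109) = 10.
Shortage = 129 − 10 = 119.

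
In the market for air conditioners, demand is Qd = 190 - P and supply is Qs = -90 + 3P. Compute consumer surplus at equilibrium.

Consumer surplus = 7200

Equilibrium: 190 - P = -90 + 3P gives P* = 70, Q* = 120.
Demand choke price (Qd = 0): P = 190.
CS = ½(190 − 70)(120) = 7200.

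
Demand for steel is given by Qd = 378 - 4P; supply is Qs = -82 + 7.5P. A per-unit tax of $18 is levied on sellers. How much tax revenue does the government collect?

Tax revenue = 70812/23

Pre-tax equilibrium: P* = 40, Q* = 218.
Tax on sellers shifts supply to Qs = -82 + 7.5(P − 18) = -217 + 7.5P.
378 - 4P = -217 + 7.5P gives buyer price Pb = 1190/23; sellers receive Ps = 1190/23 − 18 = 776/23.
New quantity: Q = 378 − 4(1190/23) = 3934/23.
Revenue = 18 × 3934/23 = 70812/23.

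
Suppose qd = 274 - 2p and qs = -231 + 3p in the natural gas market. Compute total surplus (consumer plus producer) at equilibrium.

Total surplus = 2160

Equilibrium: 274 - 2p = -231 + 3p gives p* = 101, q* = 72.
Demand choke price: p = 137; supply starts at p = 77.
CS = ½(137 − 101)(72) = 1296; PS = ½(101 − 77)(72) = 864.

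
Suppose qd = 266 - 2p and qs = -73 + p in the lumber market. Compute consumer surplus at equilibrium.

Equilibrium: 266 - 2p = -73 + p gives p* = 113, q* = 40.
Demand choke price (qd = 0): p = 133.
CS = ½(133 − 113)(40) = 400.

Consumer surplus = 400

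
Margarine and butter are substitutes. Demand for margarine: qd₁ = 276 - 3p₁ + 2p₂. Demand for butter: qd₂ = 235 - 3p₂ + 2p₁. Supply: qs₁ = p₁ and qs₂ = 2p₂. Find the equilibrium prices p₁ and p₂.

p₁ = 115.625, p₂ = 93.25

Market 1: 276 - 3p₁ + 2p₂ = p₁ → 4p₁ - 2p₂ = 276.
Market 2: 5p₂ - 2p₁ = 235.
Eliminating p₂: 5×(1) + 2×(2) gives 16p₁ = 1850, so p₁ = 115.625.
Back-substitute into (2): p₂ = (235 + 2×115.625) / 5 = 93.25.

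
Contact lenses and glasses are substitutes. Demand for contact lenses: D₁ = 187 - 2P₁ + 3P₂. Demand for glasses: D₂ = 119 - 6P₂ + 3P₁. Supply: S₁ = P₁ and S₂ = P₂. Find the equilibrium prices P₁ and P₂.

P₁ = 833/6, P₂ = 76.5

Market 1: 187 - 2P₁ + 3P₂ = P₁ → 3P₁ - 3P₂ = 187.
Market 2: 7P₂ - 3P₁ = 119.
Eliminating P₂: 7×(1) + 3×(2) gives 12P₁ = 1666, so P₁ = 833/6.
Back-substitute into (2): P₂ = (119 + 3×833/6) / 7 = 76.5.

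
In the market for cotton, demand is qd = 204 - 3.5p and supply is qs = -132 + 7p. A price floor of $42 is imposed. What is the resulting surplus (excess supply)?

Equilibrium price would be p* = 32, so the floor at 42 binds.
At p = 42: qd = 57, qs = 162.
Surplus = 162 − 57 = 105.

Surplus = 105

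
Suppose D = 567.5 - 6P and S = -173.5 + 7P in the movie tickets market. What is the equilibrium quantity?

Set D = S: 567.5 - 6P = -173.5 + 7P.
741 = 13P, so P* = 57.
Q* = 567.5 − 6(57) = 225.5.

Q* = 225.5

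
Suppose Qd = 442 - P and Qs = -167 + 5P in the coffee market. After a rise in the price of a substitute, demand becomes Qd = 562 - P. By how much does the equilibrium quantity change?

ΔQ = 100

Original equilibrium: P* = 101.5, Q* = 340.5.
New equilibrium: 562 - P = -167 + 5P, so 729 = 6P and P' = 121.5; Q' = 562 − 1(121.5) = 440.5.
Change in quantity: 440.5 − 340.5 = 100.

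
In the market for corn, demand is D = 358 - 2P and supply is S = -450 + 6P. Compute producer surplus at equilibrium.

Producer surplus = 2028

Equilibrium: 358 - 2P = -450 + 6P gives P* = 101, Q* = 156.
Supply starts at P = 75 (where S = 0).
PS = ½(101 − 75)(156) = 2028.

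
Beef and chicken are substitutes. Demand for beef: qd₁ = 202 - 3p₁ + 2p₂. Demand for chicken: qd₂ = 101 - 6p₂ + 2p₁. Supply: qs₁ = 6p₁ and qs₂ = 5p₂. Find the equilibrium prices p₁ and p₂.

Market 1: 202 - 3p₁ + 2p₂ = 6p₁ → 9p₁ - 2p₂ = 202.
Market 2: 11p₂ - 2p₁ = 101.
Eliminating p₂: 11×(1) + 2×(2) gives 95p₁ = 2424, so p₁ = 2424/95.
Back-substitute into (2): p₂ = (101 + 2×2424/95) / 11 = 1313/95.

p₁ = 2424/95, p₂ = 1313/95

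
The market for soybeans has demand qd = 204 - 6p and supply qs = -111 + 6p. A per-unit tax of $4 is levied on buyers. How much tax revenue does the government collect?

Tax revenue = 138

Pre-tax equilibrium: p* = 26.25, q* = 46.5.
Tax on buyers shifts demand to qd = 204 − 6(p + 4) = 180 - 6p.
180 - 6p = -111 + 6p gives seller price ps = 24.25; buyers pay pb = 24.25 + 4 = 28.25.
New quantity: q = 204 − 6(28.25) = 34.5.
Revenue = 4 × 34.5 = 138.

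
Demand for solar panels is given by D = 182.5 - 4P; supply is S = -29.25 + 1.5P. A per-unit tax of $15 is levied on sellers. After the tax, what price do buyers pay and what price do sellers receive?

Buyers pay 937/22, sellers receive 607/22

Pre-tax equilibrium: P* = 38.5, Q* = 28.5.
Tax on sellers shifts supply to S = -29.25 + 1.5(P − 15) = -51.75 + 1.5P.
182.5 - 4P = -51.75 + 1.5P gives buyer price Pb = 937/22; sellers receive Ps = 937/22 − 15 = 607/22.
New quantity: Q = 182.5 − 4(937/22) = 267/22.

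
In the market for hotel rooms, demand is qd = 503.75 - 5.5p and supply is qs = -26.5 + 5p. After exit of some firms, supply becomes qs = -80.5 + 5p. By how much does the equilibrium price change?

Original equilibrium: p* = 50.5, q* = 226.
New equilibrium: 503.75 - 5.5p = -80.5 + 5p, so 584.25 = 10.5p and p' = 779/14; q' = 503.75 − 5.5(779/14) = 1384/7.
Change in price: 779/14 − 50.5 = 36/7.

Δp = 36/7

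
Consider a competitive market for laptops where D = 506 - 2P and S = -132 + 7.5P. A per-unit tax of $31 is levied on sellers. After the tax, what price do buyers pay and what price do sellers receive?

Buyers pay 1741/19, sellers receive 1152/19

Pre-tax equilibrium: P* = 1276/19, Q* = 7062/19.
Tax on sellers shifts supply to S = -132 + 7.5(P − 31) = -364.5 + 7.5P.
506 - 2P = -364.5 + 7.5P gives buyer price Pb = 1741/19; sellers receive Ps = 1741/19 − 31 = 1152/19.
New quantity: Q = 506 − 2(1741/19) = 6132/19.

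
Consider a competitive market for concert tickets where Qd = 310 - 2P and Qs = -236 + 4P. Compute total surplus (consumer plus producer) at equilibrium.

Total surplus = 6144

Equilibrium: 310 - 2P = -236 + 4P gives P* = 91, Q* = 128.
Demand choke price: P = 155; supply starts at P = 59.
CS = ½(155 − 91)(128) = 4096; PS = ½(91 − 59)(128) = 2048.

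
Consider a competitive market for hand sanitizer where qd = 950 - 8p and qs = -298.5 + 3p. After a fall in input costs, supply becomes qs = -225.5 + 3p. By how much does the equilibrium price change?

Original equilibrium: p* = 113.5, q* = 42.
New equilibrium: 950 - 8p = -225.5 + 3p, so 1175.5 = 11p and p' = 2351/22; q' = 950 − 8(2351/22) = 1046/11.
Change in price: 2351/22 − 113.5 = -73/11.

Δp = -73/11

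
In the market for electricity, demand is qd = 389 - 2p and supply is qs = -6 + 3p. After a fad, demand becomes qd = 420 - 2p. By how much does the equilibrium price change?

Original equilibrium: p* = 79, q* = 231.
New equilibrium: 420 - 2p = -6 + 3p, so 426 = 5p and p' = 85.2; q' = 420 − 2(85.2) = 249.6.
Change in price: 85.2 − 79 = 6.2.

Δp = 6.2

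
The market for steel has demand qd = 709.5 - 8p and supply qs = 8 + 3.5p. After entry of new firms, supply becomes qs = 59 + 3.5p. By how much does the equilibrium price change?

Original equilibrium: p* = 61, q* = 221.5.
New equilibrium: 709.5 - 8p = 59 + 3.5p, so 650.5 = 11.5p and p' = 1301/23; q' = 709.5 − 8(1301/23) = 11821/46.
Change in price: 1301/23 − 61 = -102/23.

Δp = -102/23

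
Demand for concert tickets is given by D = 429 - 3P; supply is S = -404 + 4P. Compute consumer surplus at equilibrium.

Equilibrium: 429 - 3P = -404 + 4P gives P* = 119, Q* = 72.
Demand choke price (D = 0): P = 143.
CS = ½(143 − 119)(72) = 864.

Consumer surplus = 864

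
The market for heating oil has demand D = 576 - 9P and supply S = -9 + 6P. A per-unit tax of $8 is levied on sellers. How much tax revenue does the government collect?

Tax revenue = 1569.6

Pre-tax equilibrium: P* = 39, Q* = 225.
Tax on sellers shifts supply to S = -9 + 6(P − 8) = -57 + 6P.
576 - 9P = -57 + 6P gives buyer price Pb = 42.2; sellers receive Ps = 42.2 − 8 = 34.2.
New quantity: Q = 576 − 9(42.2) = 196.2.
Revenue = 8 × 196.2 = 1569.6.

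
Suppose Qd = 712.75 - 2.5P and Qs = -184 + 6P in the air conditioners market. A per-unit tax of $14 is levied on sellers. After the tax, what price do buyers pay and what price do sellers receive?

Buyers pay 3923/34, sellers receive 3447/34

Pre-tax equilibrium: P* = 105.5, Q* = 449.
Tax on sellers shifts supply to Qs = -184 + 6(P − 14) = -268 + 6P.
712.75 - 2.5P = -268 + 6P gives buyer price Pb = 3923/34; sellers receive Ps = 3923/34 − 14 = 3447/34.
New quantity: Q = 712.75 − 2.5(3923/34) = 7213/17.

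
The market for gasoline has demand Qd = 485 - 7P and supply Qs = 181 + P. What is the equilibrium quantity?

Q* = 219

Set Qd = Qs: 485 - 7P = 181 + P.
304 = 8P, so P* = 38.
Q* = 485 − 7(38) = 219.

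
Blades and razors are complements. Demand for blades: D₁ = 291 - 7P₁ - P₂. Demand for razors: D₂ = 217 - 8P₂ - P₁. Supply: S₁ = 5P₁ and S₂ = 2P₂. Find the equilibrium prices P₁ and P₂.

Market 1: 291 - 7P₁ - P₂ = 5P₁ → 12P₁ + P₂ = 291.
Market 2: 10P₂ + P₁ = 217.
Eliminating P₂: 10×(1) − 1×(2) gives 119P₁ = 2693, so P₁ = 2693/119.
Back-substitute into (2): P₂ = (217 − 1×2693/119) / 10 = 2313/119.

P₁ = 2693/119, P₂ = 2313/119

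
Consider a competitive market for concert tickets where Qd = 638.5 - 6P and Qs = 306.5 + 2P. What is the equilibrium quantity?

Q* = 389.5

Set Qd = Qs: 638.5 - 6P = 306.5 + 2P.
332 = 8P, so P* = 41.5.
Q* = 638.5 − 6(41.5) = 389.5.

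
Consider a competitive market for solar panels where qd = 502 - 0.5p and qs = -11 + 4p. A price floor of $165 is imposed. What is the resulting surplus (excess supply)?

Surplus = 229.5

Equilibrium price would be p* = 114, so the floor at 165 binds.
At p = 165: qd = 419.5, qs = 649.
Surplus = 649 − 419.5 = 229.5.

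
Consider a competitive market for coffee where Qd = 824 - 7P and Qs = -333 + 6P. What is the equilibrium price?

Set Qd = Qs: 824 - 7P = -333 + 6P.
1157 = 13P, so P* = 89.
Q* = 824 − 7(89) = 201.

P* = 89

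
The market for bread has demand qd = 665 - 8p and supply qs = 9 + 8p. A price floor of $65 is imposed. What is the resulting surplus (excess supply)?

Surplus = 384

Equilibrium price would be p* = 41, so the floor at 65 binds.
At p = 65: qd = 145, qs = 529.
Surplus = 529 − 145 = 384.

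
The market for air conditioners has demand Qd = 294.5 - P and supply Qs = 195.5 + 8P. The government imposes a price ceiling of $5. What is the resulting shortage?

Shortage = 54

Equilibrium price would be P* = 11, so the ceiling at 5 binds.
At P = 5: Qd = 294.5 − 1(5) = 289.5, Qs = 195.5 + 8(5) = 235.5.
Shortage = 289.5 − 235.5 = 54.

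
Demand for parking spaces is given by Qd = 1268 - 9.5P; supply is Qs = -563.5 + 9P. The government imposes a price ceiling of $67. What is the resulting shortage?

Equilibrium price would be P* = 99, so the ceiling at 67 binds.
At P = 67: Qd = 1268 − 9.5(67) = 631.5, Qs = -563.5 + 9(67) = 39.5.
Shortage = 631.5 − 39.5 = 592.

Shortage = 592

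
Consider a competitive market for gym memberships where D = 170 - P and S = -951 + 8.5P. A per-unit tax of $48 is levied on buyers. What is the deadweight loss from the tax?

Pre-tax equilibrium: P* = 118, Q* = 52.
Tax on buyers shifts demand to D = 170 − 1(P + 48) = 122 - P.
122 - P = -951 + 8.5P gives seller price Ps = 2146/19; buyers pay Pb = 2146/19 + 48 = 3058/19.
New quantity: Q = 170 − 1(3058/19) = 172/19.
DWL = ½ × 48 × (52 − 172/19) = 19584/19.

Deadweight loss = 19584/19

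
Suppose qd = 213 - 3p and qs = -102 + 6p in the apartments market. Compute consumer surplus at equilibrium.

Consumer surplus = 1944

Equilibrium: 213 - 3p = -102 + 6p gives p* = 35, q* = 108.
Demand choke price (qd = 0): p = 71.
CS = ½(71 − 35)(108) = 1944.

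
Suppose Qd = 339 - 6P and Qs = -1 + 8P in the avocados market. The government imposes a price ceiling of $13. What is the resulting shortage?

Equilibrium price would be P* = 170/7, so the ceiling at 13 binds.
At P = 13: Qd = 339 − 6(13) = 261, Qs = -1 + 8(13) = 103.
Shortage = 261 − 103 = 158.

Shortage = 158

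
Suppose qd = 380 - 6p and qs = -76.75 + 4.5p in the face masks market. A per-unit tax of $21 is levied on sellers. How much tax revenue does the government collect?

Pre-tax equilibrium: p* = 43.5, q* = 119.
Tax on sellers shifts supply to qs = -76.75 + 4.5(p − 21) = -171.25 + 4.5p.
380 - 6p = -171.25 + 4.5p gives buyer price pb = 52.5; sellers receive ps = 52.5 − 21 = 31.5.
New quantity: q = 380 − 6(52.5) = 65.
Revenue = 21 × 65 = 1365.

Tax revenue = 1365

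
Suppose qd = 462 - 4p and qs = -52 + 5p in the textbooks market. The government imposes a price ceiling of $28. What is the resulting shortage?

Shortage = 262

Equilibrium price would be p* = 514/9, so the ceiling at 28 binds.
At p = 28: qd = 462 − 4(28) = 350, qs = -52 + 5(28) = 88.
Shortage = 350 − 88 = 262.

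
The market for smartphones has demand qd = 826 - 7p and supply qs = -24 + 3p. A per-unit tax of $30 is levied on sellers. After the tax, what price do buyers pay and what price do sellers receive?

Pre-tax equilibrium: p* = 85, q* = 231.
Tax on sellers shifts supply to qs = -24 + 3(p − 30) = -114 + 3p.
826 - 7p = -114 + 3p gives buyer price pb = 94; sellers receive ps = 94 − 30 = 64.
New quantity: q = 826 − 7(94) = 168.

Buyers pay $94, sellers receive $64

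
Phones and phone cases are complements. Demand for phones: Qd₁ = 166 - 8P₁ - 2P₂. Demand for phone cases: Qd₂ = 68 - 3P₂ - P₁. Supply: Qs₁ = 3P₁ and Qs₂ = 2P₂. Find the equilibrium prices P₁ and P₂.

Market 1: 166 - 8P₁ - 2P₂ = 3P₁ → 11P₁ + 2P₂ = 166.
Market 2: 5P₂ + P₁ = 68.
Eliminating P₂: 5×(1) − 2×(2) gives 53P₁ = 694, so P₁ = 694/53.
Back-substitute into (2): P₂ = (68 − 1×694/53) / 5 = 582/53.

P₁ = 694/53, P₂ = 582/53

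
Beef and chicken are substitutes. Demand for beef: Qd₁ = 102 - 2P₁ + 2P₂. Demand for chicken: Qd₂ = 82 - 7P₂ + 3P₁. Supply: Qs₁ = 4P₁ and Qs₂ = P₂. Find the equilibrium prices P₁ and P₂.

P₁ = 70/3, P₂ = 19

Market 1: 102 - 2P₁ + 2P₂ = 4P₁ → 6P₁ - 2P₂ = 102.
Market 2: 8P₂ - 3P₁ = 82.
Eliminating P₂: 8×(1) + 2×(2) gives 42P₁ = 980, so P₁ = 70/3.
Back-substitute into (2): P₂ = (82 + 3×70/3) / 8 = 19.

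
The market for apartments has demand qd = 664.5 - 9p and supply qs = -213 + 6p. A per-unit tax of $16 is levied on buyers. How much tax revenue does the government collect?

Tax revenue = 1286.4

Pre-tax equilibrium: p* = 58.5, q* = 138.
Tax on buyers shifts demand to qd = 664.5 − 9(p + 16) = 520.5 - 9p.
520.5 - 9p = -213 + 6p gives seller price ps = 48.9; buyers pay pb = 48.9 + 16 = 64.9.
New quantity: q = 664.5 − 9(64.9) = 80.4.
Revenue = 16 × 80.4 = 1286.4.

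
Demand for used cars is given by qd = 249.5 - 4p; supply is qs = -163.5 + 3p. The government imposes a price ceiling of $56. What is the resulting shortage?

Shortage = 21

Equilibrium price would be p* = 59, so the ceiling at 56 binds.
At p = 56: qd = 249.5 − 4(56) = 25.5, qs = -163.5 + 3(56) = 4.5.
Shortage = 25.5 − 4.5 = 21.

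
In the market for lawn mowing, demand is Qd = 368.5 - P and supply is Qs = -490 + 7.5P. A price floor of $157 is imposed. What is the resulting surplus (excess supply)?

Surplus = 476

Equilibrium price would be P* = 101, so the floor at 157 binds.
At P = 157: Qd = 211.5, Qs = 687.5.
Surplus = 687.5 − 211.5 = 476.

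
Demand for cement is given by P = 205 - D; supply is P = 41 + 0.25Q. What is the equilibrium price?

P* = 73.8

Set the two price expressions equal: 205 - Q = 41 + 0.25Q.
164 = 1.25Q, so Q* = 131.2.
P* = 205 − (1)(131.2) = 73.8.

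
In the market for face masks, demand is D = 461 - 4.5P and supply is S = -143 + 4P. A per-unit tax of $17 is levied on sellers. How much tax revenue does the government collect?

Pre-tax equilibrium: P* = 1208/17, Q* = 2401/17.
Tax on sellers shifts supply to S = -143 + 4(P − 17) = -211 + 4P.
461 - 4.5P = -211 + 4P gives buyer price Pb = 1344/17; sellers receive Ps = 1344/17 − 17 = 1055/17.
New quantity: Q = 461 − 4.5(1344/17) = 1789/17.
Revenue = 17 × 1789/17 = 1789.

Tax revenue = 1789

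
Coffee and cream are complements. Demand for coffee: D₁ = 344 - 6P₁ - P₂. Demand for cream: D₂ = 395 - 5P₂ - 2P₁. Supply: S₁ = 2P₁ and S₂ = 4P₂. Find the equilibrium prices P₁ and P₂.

Market 1: 344 - 6P₁ - P₂ = 2P₁ → 8P₁ + P₂ = 344.
Market 2: 9P₂ + 2P₁ = 395.
Eliminating P₂: 9×(1) − 1×(2) gives 70P₁ = 2701, so P₁ = 2701/70.
Back-substitute into (2): P₂ = (395 − 2×2701/70) / 9 = 1236/35.

P₁ = 2701/70, P₂ = 1236/35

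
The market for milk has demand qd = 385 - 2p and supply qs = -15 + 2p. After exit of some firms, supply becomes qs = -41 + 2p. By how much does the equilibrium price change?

Δp = 6.5

Original equilibrium: p* = 100, q* = 185.
New equilibrium: 385 - 2p = -41 + 2p, so 426 = 4p and p' = 106.5; q' = 385 − 2(106.5) = 172.
Change in price: 106.5 − 100 = 6.5.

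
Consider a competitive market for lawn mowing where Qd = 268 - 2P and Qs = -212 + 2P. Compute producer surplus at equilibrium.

Producer surplus = 196

Equilibrium: 268 - 2P = -212 + 2P gives P* = 120, Q* = 28.
Supply starts at P = 106 (where Qs = 0).
PS = ½(120 − 106)(28) = 196.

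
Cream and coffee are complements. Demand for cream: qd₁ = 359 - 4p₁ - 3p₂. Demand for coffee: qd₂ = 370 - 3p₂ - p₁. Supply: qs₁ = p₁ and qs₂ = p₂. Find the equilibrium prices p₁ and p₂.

p₁ = 326/17, p₂ = 1491/17

Market 1: 359 - 4p₁ - 3p₂ = p₁ → 5p₁ + 3p₂ = 359.
Market 2: 4p₂ + p₁ = 370.
Eliminating p₂: 4×(1) − 3×(2) gives 17p₁ = 326, so p₁ = 326/17.
Back-substitute into (2): p₂ = (370 − 1×326/17) / 4 = 1491/17.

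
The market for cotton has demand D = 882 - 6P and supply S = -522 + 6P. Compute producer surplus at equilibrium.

Producer surplus = 2700

Equilibrium: 882 - 6P = -522 + 6P gives P* = 117, Q* = 180.
Supply starts at P = 87 (where S = 0).
PS = ½(117 − 87)(180) = 2700.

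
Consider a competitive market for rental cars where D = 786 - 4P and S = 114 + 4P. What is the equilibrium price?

P* = 84

Set D = S: 786 - 4P = 114 + 4P.
672 = 8P, so P* = 84.
Q* = 786 − 4(84) = 450.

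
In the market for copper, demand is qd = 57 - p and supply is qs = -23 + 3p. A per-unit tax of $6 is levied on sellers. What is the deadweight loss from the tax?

Pre-tax equilibrium: p* = 20, q* = 37.
Tax on sellers shifts supply to qs = -23 + 3(p − 6) = -41 + 3p.
57 - p = -41 + 3p gives buyer price pb = 24.5; sellers receive ps = 24.5 − 6 = 18.5.
New quantity: q = 57 − 1(24.5) = 32.5.
DWL = ½ × 6 × (37 − 32.5) = 13.5.

Deadweight loss = 13.5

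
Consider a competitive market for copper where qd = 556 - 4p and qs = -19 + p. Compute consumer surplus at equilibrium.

Consumer surplus = 1152

Equilibrium: 556 - 4p = -19 + p gives p* = 115, q* = 96.
Demand choke price (qd = 0): p = 139.
CS = ½(139 − 115)(96) = 1152.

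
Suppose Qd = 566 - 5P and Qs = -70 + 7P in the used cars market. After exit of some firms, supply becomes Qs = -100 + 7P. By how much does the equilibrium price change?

Original equilibrium: P* = 53, Q* = 301.
New equilibrium: 566 - 5P = -100 + 7P, so 666 = 12P and P' = 55.5; Q' = 566 − 5(55.5) = 288.5.
Change in price: 55.5 − 53 = 2.5.

ΔP = 2.5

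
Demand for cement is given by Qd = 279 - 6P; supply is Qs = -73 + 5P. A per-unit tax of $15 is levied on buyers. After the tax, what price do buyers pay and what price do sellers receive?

Buyers pay 427/11, sellers receive 262/11

Pre-tax equilibrium: P* = 32, Q* = 87.
Tax on buyers shifts demand to Qd = 279 − 6(P + 15) = 189 - 6P.
189 - 6P = -73 + 5P gives seller price Ps = 262/11; buyers pay Pb = 262/11 + 15 = 427/11.
New quantity: Q = 279 − 6(427/11) = 507/11.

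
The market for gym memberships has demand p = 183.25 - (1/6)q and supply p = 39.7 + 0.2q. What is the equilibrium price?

p* = 118

Set the two price expressions equal: 183.25 - (1/6)q = 39.7 + 0.2q.
143.55 = (11/30)q, so q* = 391.5.
p* = 183.25 − (1/6)(391.5) = 118.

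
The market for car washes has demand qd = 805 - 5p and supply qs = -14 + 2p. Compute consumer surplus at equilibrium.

Equilibrium: 805 - 5p = -14 + 2p gives p* = 117, q* = 220.
Demand choke price (qd = 0): p = 161.
CS = ½(161 − 117)(220) = 4840.

Consumer surplus = 4840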